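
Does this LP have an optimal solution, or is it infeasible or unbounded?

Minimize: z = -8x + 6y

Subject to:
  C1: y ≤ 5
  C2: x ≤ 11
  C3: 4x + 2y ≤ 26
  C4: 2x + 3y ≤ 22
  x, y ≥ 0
The point (6.5, 0) satisfies every constraint, so the LP is feasible; the constraints give x ≤ 11 and y ≤ 5, which with x, y ≥ 0 keep the feasible region inside a bounded box. A feasible, bounded LP attains a finite optimum at a vertex.

Evaluating z = -8x + 6y at each vertex:
  (0, 0): z = 0
  (6.5, 0): z = -52
  (4.25, 4.5): z = -7
  (3.5, 5): z = 2
  (0, 5): z = 30

Bounded optimum: z* = -52 at (6.5, 0).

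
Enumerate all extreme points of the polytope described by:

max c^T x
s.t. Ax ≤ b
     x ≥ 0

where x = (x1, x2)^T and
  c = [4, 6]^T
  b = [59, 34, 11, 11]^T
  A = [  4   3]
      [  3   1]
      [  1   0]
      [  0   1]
Each vertex is the intersection of two constraint boundaries that also satisfies all remaining constraints:
  x1 = 0 and x2 = 0 → (0, 0)
  x1 = 11 and x2 = 0 → (11, 0)
  3x1 + x2 = 34 and x1 = 11 → (11, 1)
  4x1 + 3x2 = 59 and 3x1 + x2 = 34 → (8.6, 8.2)
  4x1 + 3x2 = 59 and x2 = 11 → (6.5, 11)
  x2 = 11 and x1 = 0 → (0, 11)

Vertices: (0, 0), (11, 0), (11, 1), (8.6, 8.2), (6.5, 11), (0, 11)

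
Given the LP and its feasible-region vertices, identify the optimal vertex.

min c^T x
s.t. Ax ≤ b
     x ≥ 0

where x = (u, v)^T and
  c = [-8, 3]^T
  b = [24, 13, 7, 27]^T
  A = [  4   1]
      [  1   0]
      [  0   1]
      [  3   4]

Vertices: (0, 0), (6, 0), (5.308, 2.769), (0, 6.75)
(6, 0) with z = -48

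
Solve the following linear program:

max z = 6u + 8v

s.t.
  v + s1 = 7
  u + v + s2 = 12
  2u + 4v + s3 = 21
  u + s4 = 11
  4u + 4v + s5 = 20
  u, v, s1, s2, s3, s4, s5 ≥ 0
Each vertex is the intersection of two constraint boundaries that also satisfies all remaining constraints:
  u = 0 and v = 0 → (0, 0)
  4u + 4v = 20 and v = 0 → (5, 0)
  4u + 4v = 20 and u = 0 → (0, 5)

Evaluating z = 6u + 8v at each vertex:
  (0, 0): z = 0
  (5, 0): z = 30
  (0, 5): z = 40

The maximum is at (0, 5) with z = 40.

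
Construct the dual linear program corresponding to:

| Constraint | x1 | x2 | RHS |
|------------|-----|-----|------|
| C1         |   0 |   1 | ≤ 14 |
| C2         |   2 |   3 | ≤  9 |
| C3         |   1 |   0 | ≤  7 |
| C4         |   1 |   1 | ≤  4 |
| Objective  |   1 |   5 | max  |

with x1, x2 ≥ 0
Minimize: z = 14y1 + 9y2 + 7y3 + 4y4

Subject to:
  C1: -2y2 - y3 - y4 ≤ -1
  C2: -y1 - 3y2 - y4 ≤ -5
  y1, y2, y3, y4 ≥ 0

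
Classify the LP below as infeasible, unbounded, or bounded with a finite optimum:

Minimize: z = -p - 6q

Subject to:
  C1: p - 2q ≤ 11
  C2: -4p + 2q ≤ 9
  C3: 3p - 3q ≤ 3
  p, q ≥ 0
Feasible point: (0, 0) satisfies every constraint, so the LP is feasible.
Direction d = (1, 1): for each constraint row a, a·d ≤ 0 —
  (1)(1) + (-2)(1) = -1 ≤ 0
  (-4)(1) + (2)(1) = -2 ≤ 0
  (3)(1) + (-3)(1) = 0 ≤ 0
and d ≥ 0, so (0, 0) + t·d stays feasible for every t ≥ 0. Along this ray z = -p - 6q changes by -7 per unit t, so z → −∞.

Unbounded — the objective can decrease without bound over the feasible region.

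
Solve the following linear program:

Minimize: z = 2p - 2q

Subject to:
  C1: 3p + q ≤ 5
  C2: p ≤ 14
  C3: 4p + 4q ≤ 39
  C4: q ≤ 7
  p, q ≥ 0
Each vertex is the intersection of two constraint boundaries that also satisfies all remaining constraints:
  p = 0 and q = 0 → (0, 0)
  3p + q = 5 and q = 0 → (1.667, 0)
  3p + q = 5 and p = 0 → (0, 5)

Evaluating z = 2p - 2q at each vertex:
  (0, 0): z = 0
  (1.667, 0): z = 3.333
  (0, 5): z = -10

The minimum is at (0, 5) with z = -10.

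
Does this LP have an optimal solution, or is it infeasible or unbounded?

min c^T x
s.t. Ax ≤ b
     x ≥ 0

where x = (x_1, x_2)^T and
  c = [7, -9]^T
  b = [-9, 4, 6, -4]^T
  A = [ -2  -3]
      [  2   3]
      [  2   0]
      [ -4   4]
One constraint requires 2x_1 + 3x_2 ≤ 4, while the constraint -2x_1 - 3x_2 ≤ -9 is equivalent to 2x_1 + 3x_2 ≥ 9. Together they would need 9 ≤ 2x_1 + 3x_2 ≤ 4, which is impossible since 9 > 4. No point satisfies all constraints.

Infeasible — the constraint set is empty.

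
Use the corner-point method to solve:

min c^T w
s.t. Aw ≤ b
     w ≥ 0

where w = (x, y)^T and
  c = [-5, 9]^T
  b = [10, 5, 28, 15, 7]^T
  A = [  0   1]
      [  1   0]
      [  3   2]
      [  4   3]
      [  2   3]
Each vertex is the intersection of two constraint boundaries that also satisfies all remaining constraints:
  x = 0 and y = 0 → (0, 0)
  2x + 3y = 7 and y = 0 → (3.5, 0)
  2x + 3y = 7 and x = 0 → (0, 2.333)

Evaluating z = -5x + 9y at each vertex:
  (0, 0): z = 0
  (3.5, 0): z = -17.5
  (0, 2.333): z = 21

The minimum is at (3.5, 0) with z = -17.5.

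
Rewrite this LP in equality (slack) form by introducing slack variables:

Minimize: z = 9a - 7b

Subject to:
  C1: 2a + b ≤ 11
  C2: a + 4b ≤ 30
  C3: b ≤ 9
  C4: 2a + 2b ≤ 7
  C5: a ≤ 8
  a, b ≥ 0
min z = 9a - 7b

s.t.
  2a + b + s1 = 11
  a + 4b + s2 = 30
  b + s3 = 9
  2a + 2b + s4 = 7
  a + s5 = 8
  a, b, s1, s2, s3, s4, s5 ≥ 0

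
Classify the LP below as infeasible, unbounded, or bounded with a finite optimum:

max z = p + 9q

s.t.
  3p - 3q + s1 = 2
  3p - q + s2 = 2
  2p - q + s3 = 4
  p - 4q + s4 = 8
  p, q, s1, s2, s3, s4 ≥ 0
Feasible point: (0, 0) satisfies every constraint, so the LP is feasible.
Direction d = (0, 1): for each constraint row a, a·d ≤ 0 —
  (3)(0) + (-3)(1) = -3 ≤ 0
  (3)(0) + (-1)(1) = -1 ≤ 0
  (2)(0) + (-1)(1) = -1 ≤ 0
  (1)(0) + (-4)(1) = -4 ≤ 0
and d ≥ 0, so (0, 0) + t·d stays feasible for every t ≥ 0. Along this ray z = p + 9q changes by 9 per unit t, so z → +∞.

The LP is unbounded; z can be made arbitrarily large.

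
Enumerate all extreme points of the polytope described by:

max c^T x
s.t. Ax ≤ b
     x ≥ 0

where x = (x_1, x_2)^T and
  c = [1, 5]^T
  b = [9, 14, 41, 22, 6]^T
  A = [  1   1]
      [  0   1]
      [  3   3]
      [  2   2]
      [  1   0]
Each vertex is the intersection of two constraint boundaries that also satisfies all remaining constraints:
  x_1 = 0 and x_2 = 0 → (0, 0)
  x_1 = 6 and x_2 = 0 → (6, 0)
  x_1 + x_2 = 9 and x_1 = 6 → (6, 3)
  x_1 + x_2 = 9 and x_1 = 0 → (0, 9)

Vertices: (0, 0), (6, 0), (6, 3), (0, 9)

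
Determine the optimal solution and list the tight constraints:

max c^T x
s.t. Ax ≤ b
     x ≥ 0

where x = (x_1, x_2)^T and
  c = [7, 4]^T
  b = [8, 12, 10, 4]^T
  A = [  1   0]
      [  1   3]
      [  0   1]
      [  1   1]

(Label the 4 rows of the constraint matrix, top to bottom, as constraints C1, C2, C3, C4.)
Optimal: x_1 = 4, x_2 = 0
Slack at optimum:
  C1: slack = 4
  C2: slack = 8
  C3: slack = 10
  C4: slack = 0 (binding)
  x_1 ≥ 0: x_1 = 4
  x_2 ≥ 0: x_2 = 0 (binding)
Binding constraints: C4, x_2 ≥ 0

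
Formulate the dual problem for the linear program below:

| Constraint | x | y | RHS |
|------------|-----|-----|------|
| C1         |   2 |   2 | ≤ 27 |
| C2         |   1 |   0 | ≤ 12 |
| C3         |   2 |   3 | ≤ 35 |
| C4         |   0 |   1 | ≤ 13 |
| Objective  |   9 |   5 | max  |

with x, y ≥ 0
Minimize: z = 27y1 + 12y2 + 35y3 + 13y4

Subject to:
  C1: -2y1 - y2 - 2y3 ≤ -9
  C2: -2y1 - 3y3 - y4 ≤ -5
  y1, y2, y3, y4 ≥ 0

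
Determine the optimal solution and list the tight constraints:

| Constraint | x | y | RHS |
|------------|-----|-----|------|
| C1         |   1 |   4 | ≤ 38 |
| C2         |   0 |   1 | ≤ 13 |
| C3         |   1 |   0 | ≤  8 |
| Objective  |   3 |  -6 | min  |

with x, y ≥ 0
Optimal: x = 0, y = 9.5
Binding: C1, x ≥ 0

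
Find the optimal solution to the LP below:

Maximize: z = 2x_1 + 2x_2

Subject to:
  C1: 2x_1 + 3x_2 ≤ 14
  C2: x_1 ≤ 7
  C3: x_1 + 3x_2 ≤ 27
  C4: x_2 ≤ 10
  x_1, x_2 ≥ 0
Each vertex is the intersection of two constraint boundaries that also satisfies all remaining constraints:
  x_1 = 0 and x_2 = 0 → (0, 0)
  2x_1 + 3x_2 = 14 and x_1 = 7 → (7, 0)
  2x_1 + 3x_2 = 14 and x_1 = 0 → (0, 4.667)

Evaluating z = 2x_1 + 2x_2 at each vertex:
  (0, 0): z = 0
  (7, 0): z = 14
  (0, 4.667): z = 9.333

The maximum is at (7, 0) with z = 14.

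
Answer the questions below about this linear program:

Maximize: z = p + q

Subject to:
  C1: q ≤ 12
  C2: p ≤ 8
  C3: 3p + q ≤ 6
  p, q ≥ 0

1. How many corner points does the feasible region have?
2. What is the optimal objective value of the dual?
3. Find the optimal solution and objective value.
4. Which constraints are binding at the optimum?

1. 3
2. 6 (by strong duality, equal to the primal optimum)
3. p = 0, q = 6, z = 6
4. C3, p ≥ 0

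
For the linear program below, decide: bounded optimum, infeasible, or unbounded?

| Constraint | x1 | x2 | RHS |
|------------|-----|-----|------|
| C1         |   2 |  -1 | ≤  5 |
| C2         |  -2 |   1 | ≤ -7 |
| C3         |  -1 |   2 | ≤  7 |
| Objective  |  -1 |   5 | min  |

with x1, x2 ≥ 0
C1 requires 2x1 - x2 ≤ 5, while C2 (-2x1 + x2 ≤ -7) is equivalent to 2x1 - x2 ≥ 7. Together they would need 7 ≤ 2x1 - x2 ≤ 5, which is impossible since 7 > 5. No point satisfies all constraints.

Infeasible — the constraint set is empty.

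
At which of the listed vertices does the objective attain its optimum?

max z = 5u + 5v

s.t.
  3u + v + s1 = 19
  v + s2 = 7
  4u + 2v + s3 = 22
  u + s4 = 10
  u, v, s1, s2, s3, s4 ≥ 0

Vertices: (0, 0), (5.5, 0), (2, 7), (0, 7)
(2, 7) with z = 45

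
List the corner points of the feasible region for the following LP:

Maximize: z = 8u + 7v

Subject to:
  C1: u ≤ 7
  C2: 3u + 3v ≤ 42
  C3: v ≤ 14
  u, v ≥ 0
Each vertex is the intersection of two constraint boundaries that also satisfies all remaining constraints:
  u = 0 and v = 0 → (0, 0)
  u = 7 and v = 0 → (7, 0)
  u = 7 and 3u + 3v = 42 → (7, 7)
  3u + 3v = 42 and v = 14 → (0, 14)

Vertices: (0, 0), (7, 0), (7, 7), (0, 14)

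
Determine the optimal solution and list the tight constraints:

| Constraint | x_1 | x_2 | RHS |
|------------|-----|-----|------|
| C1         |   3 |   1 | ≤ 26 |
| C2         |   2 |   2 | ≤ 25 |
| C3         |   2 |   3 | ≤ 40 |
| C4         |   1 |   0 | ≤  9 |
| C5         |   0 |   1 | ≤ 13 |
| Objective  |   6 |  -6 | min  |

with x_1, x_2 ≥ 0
Optimal: x_1 = 0, x_2 = 12.5
Slack at optimum:
  C1: slack = 13.5
  C2: slack = 0 (binding)
  C3: slack = 2.5
  C4: slack = 9
  C5: slack = 0.5
  x_1 ≥ 0: x_1 = 0 (binding)
  x_2 ≥ 0: x_2 = 12.5
Binding constraints: C2, x_1 ≥ 0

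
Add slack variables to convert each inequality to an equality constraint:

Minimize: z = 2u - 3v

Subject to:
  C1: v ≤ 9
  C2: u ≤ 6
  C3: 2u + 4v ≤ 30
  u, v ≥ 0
min z = 2u - 3v

s.t.
  v + s1 = 9
  u + s2 = 6
  2u + 4v + s3 = 30
  u, v, s1, s2, s3 ≥ 0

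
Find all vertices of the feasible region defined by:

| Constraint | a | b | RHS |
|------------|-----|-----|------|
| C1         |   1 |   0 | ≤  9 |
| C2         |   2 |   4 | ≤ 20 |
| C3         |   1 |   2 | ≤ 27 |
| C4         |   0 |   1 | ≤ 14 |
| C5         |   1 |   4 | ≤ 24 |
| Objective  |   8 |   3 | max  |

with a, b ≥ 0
Each vertex is the intersection of two constraint boundaries that also satisfies all remaining constraints:
  a = 0 and b = 0 → (0, 0)
  a = 9 and b = 0 → (9, 0)
  a = 9 and 2a + 4b = 20 → (9, 0.5)
  2a + 4b = 20 and a = 0 → (0, 5)

Vertices: (0, 0), (9, 0), (9, 0.5), (0, 5)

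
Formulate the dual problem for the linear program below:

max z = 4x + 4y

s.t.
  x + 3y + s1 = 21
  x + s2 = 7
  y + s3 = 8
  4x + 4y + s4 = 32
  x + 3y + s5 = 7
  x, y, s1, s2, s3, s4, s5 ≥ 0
Minimize: z = 21y1 + 7y2 + 8y3 + 32y4 + 7y5

Subject to:
  C1: -y1 - y2 - 4y4 - y5 ≤ -4
  C2: -3y1 - y3 - 4y4 - 3y5 ≤ -4
  y1, y2, y3, y4, y5 ≥ 0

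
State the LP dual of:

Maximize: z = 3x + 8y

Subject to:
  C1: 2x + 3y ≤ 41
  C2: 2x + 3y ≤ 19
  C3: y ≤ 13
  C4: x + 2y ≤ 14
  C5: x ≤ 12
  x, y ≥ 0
Minimize: z = 41y1 + 19y2 + 13y3 + 14y4 + 12y5

Subject to:
  C1: -2y1 - 2y2 - y4 - y5 ≤ -3
  C2: -3y1 - 3y2 - y3 - 2y4 ≤ -8
  y1, y2, y3, y4, y5 ≥ 0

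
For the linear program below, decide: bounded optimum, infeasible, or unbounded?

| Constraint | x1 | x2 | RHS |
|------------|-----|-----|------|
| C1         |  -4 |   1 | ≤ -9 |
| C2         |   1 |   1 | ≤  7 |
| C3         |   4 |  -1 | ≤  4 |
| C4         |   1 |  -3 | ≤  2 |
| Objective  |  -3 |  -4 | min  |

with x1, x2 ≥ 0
C3 requires 4x1 - x2 ≤ 4, while C1 (-4x1 + x2 ≤ -9) is equivalent to 4x1 - x2 ≥ 9. Together they would need 9 ≤ 4x1 - x2 ≤ 4, which is impossible since 9 > 4. No point satisfies all constraints.

Infeasible: no point satisfies all constraints simultaneously.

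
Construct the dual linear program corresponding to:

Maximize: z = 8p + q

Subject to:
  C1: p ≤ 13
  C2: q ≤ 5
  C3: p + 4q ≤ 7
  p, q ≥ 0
Minimize: z = 13y1 + 5y2 + 7y3

Subject to:
  C1: -y1 - y3 ≤ -8
  C2: -y2 - 4y3 ≤ -1
  y1, y2, y3 ≥ 0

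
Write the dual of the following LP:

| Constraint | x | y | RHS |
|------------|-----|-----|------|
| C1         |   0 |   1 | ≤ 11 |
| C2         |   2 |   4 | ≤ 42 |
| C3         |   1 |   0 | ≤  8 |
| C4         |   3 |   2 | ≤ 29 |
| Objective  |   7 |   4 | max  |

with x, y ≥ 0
Minimize: z = 11y1 + 42y2 + 8y3 + 29y4

Subject to:
  C1: -2y2 - y3 - 3y4 ≤ -7
  C2: -y1 - 4y2 - 2y4 ≤ -4
  y1, y2, y3, y4 ≥ 0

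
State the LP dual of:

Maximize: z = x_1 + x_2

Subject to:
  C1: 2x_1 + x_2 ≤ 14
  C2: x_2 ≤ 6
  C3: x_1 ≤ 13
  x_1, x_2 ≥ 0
Minimize: z = 14y1 + 6y2 + 13y3

Subject to:
  C1: -2y1 - y3 ≤ -1
  C2: -y1 - y2 ≤ -1
  y1, y2, y3 ≥ 0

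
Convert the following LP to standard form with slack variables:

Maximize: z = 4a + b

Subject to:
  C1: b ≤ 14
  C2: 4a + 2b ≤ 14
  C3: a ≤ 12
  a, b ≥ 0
max z = 4a + b

s.t.
  b + s1 = 14
  4a + 2b + s2 = 14
  a + s3 = 12
  a, b, s1, s2, s3 ≥ 0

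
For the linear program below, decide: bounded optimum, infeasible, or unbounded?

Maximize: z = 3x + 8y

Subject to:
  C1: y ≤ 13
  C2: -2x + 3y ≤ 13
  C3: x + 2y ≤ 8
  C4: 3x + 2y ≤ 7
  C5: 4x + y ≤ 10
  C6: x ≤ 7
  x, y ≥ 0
The point (0, 3.5) satisfies every constraint, so the LP is feasible; the constraints give x ≤ 7 and y ≤ 13, which with x, y ≥ 0 keep the feasible region inside a bounded box. A feasible, bounded LP attains a finite optimum at a vertex.

Bounded optimum: z* = 28 at (0, 3.5).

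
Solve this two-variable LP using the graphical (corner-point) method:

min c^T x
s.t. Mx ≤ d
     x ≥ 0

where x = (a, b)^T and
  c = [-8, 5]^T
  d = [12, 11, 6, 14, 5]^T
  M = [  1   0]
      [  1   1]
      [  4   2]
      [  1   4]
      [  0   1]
Each vertex is the intersection of two constraint boundaries that also satisfies all remaining constraints:
  a = 0 and b = 0 → (0, 0)
  4a + 2b = 6 and b = 0 → (1.5, 0)
  4a + 2b = 6 and a = 0 → (0, 3)

Evaluating z = -8a + 5b at each vertex:
  (0, 0): z = 0
  (1.5, 0): z = -12
  (0, 3): z = 15

The minimum is at (1.5, 0) with z = -12.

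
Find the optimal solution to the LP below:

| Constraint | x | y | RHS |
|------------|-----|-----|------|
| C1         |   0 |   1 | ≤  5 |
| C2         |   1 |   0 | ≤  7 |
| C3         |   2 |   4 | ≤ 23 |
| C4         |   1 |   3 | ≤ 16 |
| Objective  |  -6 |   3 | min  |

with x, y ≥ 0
Each vertex is the intersection of two constraint boundaries that also satisfies all remaining constraints:
  x = 0 and y = 0 → (0, 0)
  x = 7 and y = 0 → (7, 0)
  x = 7 and 2x + 4y = 23 → (7, 2.25)
  2x + 4y = 23 and x + 3y = 16 → (2.5, 4.5)
  y = 5 and x + 3y = 16 → (1, 5)
  y = 5 and x = 0 → (0, 5)

Evaluating z = -6x + 3y at each vertex:
  (0, 0): z = 0
  (7, 0): z = -42
  (7, 2.25): z = -35.25
  (2.5, 4.5): z = -1.5
  (1, 5): z = 9
  (0, 5): z = 15

The minimum is at (7, 0) with z = -42.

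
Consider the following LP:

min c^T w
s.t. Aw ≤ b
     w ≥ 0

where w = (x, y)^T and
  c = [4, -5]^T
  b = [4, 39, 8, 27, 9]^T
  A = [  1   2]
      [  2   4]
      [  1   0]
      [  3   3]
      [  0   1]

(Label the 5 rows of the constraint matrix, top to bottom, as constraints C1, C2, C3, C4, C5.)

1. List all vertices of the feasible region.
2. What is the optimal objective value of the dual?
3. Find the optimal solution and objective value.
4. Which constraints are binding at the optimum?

1. (0, 0), (4, 0), (0, 2)
2. -10 (by strong duality, equal to the primal optimum)
3. x = 0, y = 2, z = -10
4. C1, x ≥ 0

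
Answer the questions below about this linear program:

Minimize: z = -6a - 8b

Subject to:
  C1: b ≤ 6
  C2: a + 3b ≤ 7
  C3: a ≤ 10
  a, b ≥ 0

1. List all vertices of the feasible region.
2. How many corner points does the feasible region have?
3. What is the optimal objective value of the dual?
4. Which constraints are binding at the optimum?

1. (0, 0), (7, 0), (0, 2.333)
2. 3
3. -42 (by strong duality, equal to the primal optimum)
4. C2, b ≥ 0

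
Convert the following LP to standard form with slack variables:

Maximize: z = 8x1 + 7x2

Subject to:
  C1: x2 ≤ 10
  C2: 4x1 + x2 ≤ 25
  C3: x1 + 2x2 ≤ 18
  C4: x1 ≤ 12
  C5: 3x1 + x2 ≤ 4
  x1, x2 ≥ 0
max z = 8x1 + 7x2

s.t.
  x2 + s1 = 10
  4x1 + x2 + s2 = 25
  x1 + 2x2 + s3 = 18
  x1 + s4 = 12
  3x1 + x2 + s5 = 4
  x1, x2, s1, s2, s3, s4, s5 ≥ 0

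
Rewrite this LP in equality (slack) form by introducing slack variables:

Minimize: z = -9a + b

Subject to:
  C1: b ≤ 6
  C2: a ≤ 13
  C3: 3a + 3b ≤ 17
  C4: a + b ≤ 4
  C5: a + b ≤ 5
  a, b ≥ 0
min z = -9a + b

s.t.
  b + s1 = 6
  a + s2 = 13
  3a + 3b + s3 = 17
  a + b + s4 = 4
  a + b + s5 = 5
  a, b, s1, s2, s3, s4, s5 ≥ 0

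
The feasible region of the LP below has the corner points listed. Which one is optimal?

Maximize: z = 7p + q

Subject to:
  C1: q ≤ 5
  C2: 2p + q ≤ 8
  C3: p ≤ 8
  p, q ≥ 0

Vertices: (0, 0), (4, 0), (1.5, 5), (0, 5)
Evaluating z = 7p + q at each vertex:
  (0, 0): z = 0
  (4, 0): z = 28
  (1.5, 5): z = 15.5
  (0, 5): z = 5

The largest value is z = 28, attained at (4, 0).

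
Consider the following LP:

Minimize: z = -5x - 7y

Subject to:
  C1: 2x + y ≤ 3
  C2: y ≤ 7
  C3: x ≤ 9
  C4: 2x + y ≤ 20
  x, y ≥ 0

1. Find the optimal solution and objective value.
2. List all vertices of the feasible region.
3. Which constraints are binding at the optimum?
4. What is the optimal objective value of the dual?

1. x = 0, y = 3, z = -21
2. (0, 0), (1.5, 0), (0, 3)
3. C1, x ≥ 0
4. -21 (by strong duality, equal to the primal optimum)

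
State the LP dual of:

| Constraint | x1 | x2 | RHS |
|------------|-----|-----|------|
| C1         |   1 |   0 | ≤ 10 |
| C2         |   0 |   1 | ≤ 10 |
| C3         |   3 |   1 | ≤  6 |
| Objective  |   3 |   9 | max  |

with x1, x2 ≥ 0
Minimize: z = 10y1 + 10y2 + 6y3

Subject to:
  C1: -y1 - 3y3 ≤ -3
  C2: -y2 - y3 ≤ -9
  y1, y2, y3 ≥ 0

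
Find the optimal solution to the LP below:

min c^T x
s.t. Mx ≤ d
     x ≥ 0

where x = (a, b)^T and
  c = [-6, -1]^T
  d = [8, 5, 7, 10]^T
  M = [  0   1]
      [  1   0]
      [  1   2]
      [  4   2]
Each vertex is the intersection of two constraint boundaries that also satisfies all remaining constraints:
  a = 0 and b = 0 → (0, 0)
  4a + 2b = 10 and b = 0 → (2.5, 0)
  a + 2b = 7 and 4a + 2b = 10 → (1, 3)
  a + 2b = 7 and a = 0 → (0, 3.5)

Evaluating z = -6a - b at each vertex:
  (0, 0): z = 0
  (2.5, 0): z = -15
  (1, 3): z = -9
  (0, 3.5): z = -3.5

The minimum is at (2.5, 0) with z = -15.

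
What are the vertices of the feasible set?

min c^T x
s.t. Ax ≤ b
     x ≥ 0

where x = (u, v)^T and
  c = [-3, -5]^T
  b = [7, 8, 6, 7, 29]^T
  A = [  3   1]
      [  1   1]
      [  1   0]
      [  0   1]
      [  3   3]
Each vertex is the intersection of two constraint boundaries that also satisfies all remaining constraints:
  u = 0 and v = 0 → (0, 0)
  3u + v = 7 and v = 0 → (2.333, 0)
  3u + v = 7 and v = 7 → (0, 7)

Vertices: (0, 0), (2.333, 0), (0, 7)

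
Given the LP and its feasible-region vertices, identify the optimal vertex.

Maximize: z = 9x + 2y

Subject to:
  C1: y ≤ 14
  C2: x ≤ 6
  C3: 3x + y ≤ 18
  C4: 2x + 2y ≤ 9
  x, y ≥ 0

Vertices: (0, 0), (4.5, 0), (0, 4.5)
Evaluating z = 9x + 2y at each vertex:
  (0, 0): z = 0
  (4.5, 0): z = 40.5
  (0, 4.5): z = 9

The largest value is z = 40.5, attained at (4.5, 0).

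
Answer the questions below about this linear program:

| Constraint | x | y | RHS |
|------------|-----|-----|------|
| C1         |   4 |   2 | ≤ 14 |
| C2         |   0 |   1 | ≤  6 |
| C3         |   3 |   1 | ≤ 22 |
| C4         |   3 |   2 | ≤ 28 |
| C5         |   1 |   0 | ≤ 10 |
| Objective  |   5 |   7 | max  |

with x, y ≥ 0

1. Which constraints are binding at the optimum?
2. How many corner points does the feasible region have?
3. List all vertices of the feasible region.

1. C1, C2
2. 4
3. (0, 0), (3.5, 0), (0.5, 6), (0, 6)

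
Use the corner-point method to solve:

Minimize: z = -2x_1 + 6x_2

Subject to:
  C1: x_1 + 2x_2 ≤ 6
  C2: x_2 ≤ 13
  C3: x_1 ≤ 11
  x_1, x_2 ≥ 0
x_1 = 6, x_2 = 0, z = -12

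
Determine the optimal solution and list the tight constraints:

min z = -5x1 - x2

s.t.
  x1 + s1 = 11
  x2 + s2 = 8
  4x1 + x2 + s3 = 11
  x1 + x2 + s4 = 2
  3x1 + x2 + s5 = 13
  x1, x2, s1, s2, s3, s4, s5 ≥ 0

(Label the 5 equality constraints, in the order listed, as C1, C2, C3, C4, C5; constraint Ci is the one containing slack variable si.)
Optimal: x1 = 2, x2 = 0
Slack at optimum:
  C1: slack = 9
  C2: slack = 8
  C3: slack = 3
  C4: slack = 0 (binding)
  C5: slack = 7
  x1 ≥ 0: x1 = 2
  x2 ≥ 0: x2 = 0 (binding)
Binding constraints: C4, x2 ≥ 0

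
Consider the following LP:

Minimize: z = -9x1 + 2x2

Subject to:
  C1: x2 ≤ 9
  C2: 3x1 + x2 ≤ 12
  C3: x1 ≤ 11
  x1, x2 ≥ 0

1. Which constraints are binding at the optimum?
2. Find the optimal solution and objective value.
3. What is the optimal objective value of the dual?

1. C2, x2 ≥ 0
2. x1 = 4, x2 = 0, z = -36
3. -36 (by strong duality, equal to the primal optimum)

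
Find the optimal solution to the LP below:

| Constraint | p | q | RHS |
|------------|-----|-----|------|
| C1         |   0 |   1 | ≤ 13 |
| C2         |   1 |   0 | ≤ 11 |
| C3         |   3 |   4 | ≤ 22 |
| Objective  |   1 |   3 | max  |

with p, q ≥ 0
p = 0, q = 5.5, z = 16.5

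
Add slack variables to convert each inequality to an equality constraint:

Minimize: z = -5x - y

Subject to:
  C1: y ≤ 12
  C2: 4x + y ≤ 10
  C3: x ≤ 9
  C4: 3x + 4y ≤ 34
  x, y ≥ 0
min z = -5x - y

s.t.
  y + s1 = 12
  4x + y + s2 = 10
  x + s3 = 9
  3x + 4y + s4 = 34
  x, y, s1, s2, s3, s4 ≥ 0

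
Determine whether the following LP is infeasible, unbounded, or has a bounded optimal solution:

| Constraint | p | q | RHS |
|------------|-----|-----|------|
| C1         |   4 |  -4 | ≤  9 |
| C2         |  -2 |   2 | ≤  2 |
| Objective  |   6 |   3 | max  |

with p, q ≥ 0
Feasible point: (0, 0) satisfies every constraint, so the LP is feasible.
Direction d = (1, 1): for each constraint row a, a·d ≤ 0 —
  (4)(1) + (-4)(1) = 0 ≤ 0
  (-2)(1) + (2)(1) = 0 ≤ 0
and d ≥ 0, so (0, 0) + t·d stays feasible for every t ≥ 0. Along this ray z = 6p + 3q changes by 9 per unit t, so z → +∞.

Unbounded: there is a feasible ray along which z → +∞.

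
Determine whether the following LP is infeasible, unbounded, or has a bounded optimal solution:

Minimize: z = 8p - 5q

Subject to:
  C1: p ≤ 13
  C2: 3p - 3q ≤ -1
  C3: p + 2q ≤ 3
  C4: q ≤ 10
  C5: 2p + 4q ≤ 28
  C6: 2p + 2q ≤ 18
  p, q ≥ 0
The point (0, 1.5) satisfies every constraint, so the LP is feasible; the constraints give p ≤ 13 and q ≤ 10, which with p, q ≥ 0 keep the feasible region inside a bounded box. A feasible, bounded LP attains a finite optimum at a vertex.

Bounded optimum: z* = -7.5 at (0, 1.5).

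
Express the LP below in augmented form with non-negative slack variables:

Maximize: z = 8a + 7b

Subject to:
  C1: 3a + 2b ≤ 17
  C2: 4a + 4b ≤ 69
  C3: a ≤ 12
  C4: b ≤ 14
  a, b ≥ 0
max z = 8a + 7b

s.t.
  3a + 2b + s1 = 17
  4a + 4b + s2 = 69
  a + s3 = 12
  b + s4 = 14
  a, b, s1, s2, s3, s4 ≥ 0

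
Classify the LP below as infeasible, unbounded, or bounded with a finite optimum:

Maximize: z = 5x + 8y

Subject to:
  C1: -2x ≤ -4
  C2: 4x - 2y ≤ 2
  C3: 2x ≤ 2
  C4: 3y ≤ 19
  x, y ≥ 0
C3 requires 2x ≤ 2, while C1 (-2x ≤ -4) is equivalent to 2x ≥ 4. Together they would need 4 ≤ 2x ≤ 2, which is impossible since 4 > 2. No point satisfies all constraints.

Infeasible — the constraint set is empty.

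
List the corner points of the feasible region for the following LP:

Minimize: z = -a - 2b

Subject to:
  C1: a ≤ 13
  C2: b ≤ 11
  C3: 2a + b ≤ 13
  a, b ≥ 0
Each vertex is the intersection of two constraint boundaries that also satisfies all remaining constraints:
  a = 0 and b = 0 → (0, 0)
  2a + b = 13 and b = 0 → (6.5, 0)
  b = 11 and 2a + b = 13 → (1, 11)
  b = 11 and a = 0 → (0, 11)

Vertices: (0, 0), (6.5, 0), (1, 11), (0, 11)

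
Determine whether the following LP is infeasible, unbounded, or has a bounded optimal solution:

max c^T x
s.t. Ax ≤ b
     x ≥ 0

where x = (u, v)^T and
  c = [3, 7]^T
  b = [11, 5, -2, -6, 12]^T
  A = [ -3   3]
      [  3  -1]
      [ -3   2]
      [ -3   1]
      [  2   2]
One constraint requires 3u - v ≤ 5, while the constraint -3u + v ≤ -6 is equivalent to 3u - v ≥ 6. Together they would need 6 ≤ 3u - v ≤ 5, which is impossible since 6 > 5. No point satisfies all constraints.

Infeasible — the constraint set is empty.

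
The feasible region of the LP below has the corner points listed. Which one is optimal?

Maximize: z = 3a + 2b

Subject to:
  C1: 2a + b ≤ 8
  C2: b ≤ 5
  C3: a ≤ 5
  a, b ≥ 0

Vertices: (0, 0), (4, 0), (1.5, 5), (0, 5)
Evaluating z = 3a + 2b at each vertex:
  (0, 0): z = 0
  (4, 0): z = 12
  (1.5, 5): z = 14.5
  (0, 5): z = 10

The largest value is z = 14.5, attained at (1.5, 5).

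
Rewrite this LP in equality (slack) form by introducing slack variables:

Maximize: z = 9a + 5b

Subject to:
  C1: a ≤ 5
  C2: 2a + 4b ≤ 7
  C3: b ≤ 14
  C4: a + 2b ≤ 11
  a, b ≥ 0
max z = 9a + 5b

s.t.
  a + s1 = 5
  2a + 4b + s2 = 7
  b + s3 = 14
  a + 2b + s4 = 11
  a, b, s1, s2, s3, s4 ≥ 0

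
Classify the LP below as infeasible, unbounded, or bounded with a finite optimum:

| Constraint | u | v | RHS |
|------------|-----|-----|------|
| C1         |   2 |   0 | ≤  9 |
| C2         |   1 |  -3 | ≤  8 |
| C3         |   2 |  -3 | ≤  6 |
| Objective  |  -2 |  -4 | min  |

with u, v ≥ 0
Feasible point: (0, 0) satisfies every constraint, so the LP is feasible.
Direction d = (0, 1): for each constraint row a, a·d ≤ 0 —
  (2)(0) + (0)(1) = 0 ≤ 0
  (1)(0) + (-3)(1) = -3 ≤ 0
  (2)(0) + (-3)(1) = -3 ≤ 0
and d ≥ 0, so (0, 0) + t·d stays feasible for every t ≥ 0. Along this ray z = -2u - 4v changes by -4 per unit t, so z → −∞.

The LP is unbounded; z can be made arbitrarily small.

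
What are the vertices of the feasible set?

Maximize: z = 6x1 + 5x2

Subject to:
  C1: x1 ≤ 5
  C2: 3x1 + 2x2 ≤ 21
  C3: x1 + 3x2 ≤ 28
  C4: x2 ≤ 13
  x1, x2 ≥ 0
Each vertex is the intersection of two constraint boundaries that also satisfies all remaining constraints:
  x1 = 0 and x2 = 0 → (0, 0)
  x1 = 5 and x2 = 0 → (5, 0)
  x1 = 5 and 3x1 + 2x2 = 21 → (5, 3)
  3x1 + 2x2 = 21 and x1 + 3x2 = 28 → (1, 9)
  x1 + 3x2 = 28 and x1 = 0 → (0, 9.333)

Vertices: (0, 0), (5, 0), (5, 3), (1, 9), (0, 9.333)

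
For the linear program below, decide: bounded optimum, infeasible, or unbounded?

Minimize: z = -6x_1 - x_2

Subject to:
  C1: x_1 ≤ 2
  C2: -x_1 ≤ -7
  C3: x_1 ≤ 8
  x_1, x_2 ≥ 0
C1 requires x_1 ≤ 2, while C2 (-x_1 ≤ -7) is equivalent to x_1 ≥ 7. Together they would need 7 ≤ x_1 ≤ 2, which is impossible since 7 > 2. No point satisfies all constraints.

Infeasible — the constraint set is empty.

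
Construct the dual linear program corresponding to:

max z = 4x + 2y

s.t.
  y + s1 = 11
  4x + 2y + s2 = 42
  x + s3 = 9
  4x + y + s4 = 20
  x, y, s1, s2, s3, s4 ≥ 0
Minimize: z = 11y1 + 42y2 + 9y3 + 20y4

Subject to:
  C1: -4y2 - y3 - 4y4 ≤ -4
  C2: -y1 - 2y2 - y4 ≤ -2
  y1, y2, y3, y4 ≥ 0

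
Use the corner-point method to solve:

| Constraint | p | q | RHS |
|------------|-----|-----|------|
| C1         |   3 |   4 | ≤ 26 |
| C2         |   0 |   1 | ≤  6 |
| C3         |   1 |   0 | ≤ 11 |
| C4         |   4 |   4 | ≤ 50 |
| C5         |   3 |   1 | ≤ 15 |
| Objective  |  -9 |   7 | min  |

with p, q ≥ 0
p = 5, q = 0, z = -45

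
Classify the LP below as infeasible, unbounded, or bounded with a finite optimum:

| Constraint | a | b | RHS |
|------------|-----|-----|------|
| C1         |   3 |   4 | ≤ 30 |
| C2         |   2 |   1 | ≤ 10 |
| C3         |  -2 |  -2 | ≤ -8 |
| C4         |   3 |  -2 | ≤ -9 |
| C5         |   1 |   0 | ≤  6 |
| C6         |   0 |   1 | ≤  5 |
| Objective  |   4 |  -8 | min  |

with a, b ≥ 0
The point (0, 5) satisfies every constraint, so the LP is feasible; the constraints give a ≤ 6 and b ≤ 5, which with a, b ≥ 0 keep the feasible region inside a bounded box. A feasible, bounded LP attains a finite optimum at a vertex.

The LP has an optimal solution: (0, 5) with z = -40.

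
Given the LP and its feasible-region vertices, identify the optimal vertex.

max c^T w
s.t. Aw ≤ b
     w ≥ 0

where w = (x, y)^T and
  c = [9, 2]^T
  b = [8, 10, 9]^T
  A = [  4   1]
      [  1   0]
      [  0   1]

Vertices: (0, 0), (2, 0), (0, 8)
(2, 0) with z = 18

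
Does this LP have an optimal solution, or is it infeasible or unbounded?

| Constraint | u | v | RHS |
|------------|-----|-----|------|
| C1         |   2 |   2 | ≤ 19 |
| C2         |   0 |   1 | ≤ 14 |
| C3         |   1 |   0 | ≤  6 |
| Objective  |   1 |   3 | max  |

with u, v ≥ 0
The point (0, 9.5) satisfies every constraint, so the LP is feasible; the constraints give u ≤ 6 and v ≤ 14, which with u, v ≥ 0 keep the feasible region inside a bounded box. A feasible, bounded LP attains a finite optimum at a vertex.

The LP has an optimal solution: (0, 9.5) with z = 28.5.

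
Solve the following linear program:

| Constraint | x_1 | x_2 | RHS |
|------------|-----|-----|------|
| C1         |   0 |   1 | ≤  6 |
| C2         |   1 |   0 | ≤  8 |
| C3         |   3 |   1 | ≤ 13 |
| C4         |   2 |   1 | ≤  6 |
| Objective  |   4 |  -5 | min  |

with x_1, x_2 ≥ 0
x_1 = 0, x_2 = 6, z = -30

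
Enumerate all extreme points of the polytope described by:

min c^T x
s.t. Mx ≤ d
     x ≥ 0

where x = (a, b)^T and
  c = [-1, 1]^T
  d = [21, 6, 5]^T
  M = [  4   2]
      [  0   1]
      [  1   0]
Each vertex is the intersection of two constraint boundaries that also satisfies all remaining constraints:
  a = 0 and b = 0 → (0, 0)
  a = 5 and b = 0 → (5, 0)
  4a + 2b = 21 and a = 5 → (5, 0.5)
  4a + 2b = 21 and b = 6 → (2.25, 6)
  b = 6 and a = 0 → (0, 6)

Vertices: (0, 0), (5, 0), (5, 0.5), (2.25, 6), (0, 6)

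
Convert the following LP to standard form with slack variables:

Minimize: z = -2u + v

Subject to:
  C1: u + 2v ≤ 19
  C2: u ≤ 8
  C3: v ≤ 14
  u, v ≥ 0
min z = -2u + v

s.t.
  u + 2v + s1 = 19
  u + s2 = 8
  v + s3 = 14
  u, v, s1, s2, s3 ≥ 0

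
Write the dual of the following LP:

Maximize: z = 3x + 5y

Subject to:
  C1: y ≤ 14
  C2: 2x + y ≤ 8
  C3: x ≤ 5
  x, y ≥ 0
Minimize: z = 14y1 + 8y2 + 5y3

Subject to:
  C1: -2y2 - y3 ≤ -3
  C2: -y1 - y2 ≤ -5
  y1, y2, y3 ≥ 0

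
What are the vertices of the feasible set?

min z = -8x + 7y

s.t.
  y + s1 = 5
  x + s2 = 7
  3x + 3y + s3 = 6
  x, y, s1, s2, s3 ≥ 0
Each vertex is the intersection of two constraint boundaries that also satisfies all remaining constraints:
  x = 0 and y = 0 → (0, 0)
  3x + 3y = 6 and y = 0 → (2, 0)
  3x + 3y = 6 and x = 0 → (0, 2)

Vertices: (0, 0), (2, 0), (0, 2)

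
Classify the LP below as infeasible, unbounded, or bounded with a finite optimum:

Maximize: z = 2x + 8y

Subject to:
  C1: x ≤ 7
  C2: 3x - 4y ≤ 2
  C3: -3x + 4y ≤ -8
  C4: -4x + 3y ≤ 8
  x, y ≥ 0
C2 requires 3x - 4y ≤ 2, while C3 (-3x + 4y ≤ -8) is equivalent to 3x - 4y ≥ 8. Together they would need 8 ≤ 3x - 4y ≤ 2, which is impossible since 8 > 2. No point satisfies all constraints.

Infeasible: no point satisfies all constraints simultaneously.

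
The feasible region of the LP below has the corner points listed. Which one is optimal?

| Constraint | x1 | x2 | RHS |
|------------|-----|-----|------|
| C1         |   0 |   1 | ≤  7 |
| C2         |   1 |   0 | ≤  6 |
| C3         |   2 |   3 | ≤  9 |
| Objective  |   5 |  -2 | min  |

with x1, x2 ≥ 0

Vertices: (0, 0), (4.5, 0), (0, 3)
(0, 3) with z = -6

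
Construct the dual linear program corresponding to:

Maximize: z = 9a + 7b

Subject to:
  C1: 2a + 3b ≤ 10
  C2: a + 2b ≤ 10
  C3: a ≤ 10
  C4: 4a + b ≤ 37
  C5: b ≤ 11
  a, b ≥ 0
Minimize: z = 10y1 + 10y2 + 10y3 + 37y4 + 11y5

Subject to:
  C1: -2y1 - y2 - y3 - 4y4 ≤ -9
  C2: -3y1 - 2y2 - y4 - y5 ≤ -7
  y1, y2, y3, y4, y5 ≥ 0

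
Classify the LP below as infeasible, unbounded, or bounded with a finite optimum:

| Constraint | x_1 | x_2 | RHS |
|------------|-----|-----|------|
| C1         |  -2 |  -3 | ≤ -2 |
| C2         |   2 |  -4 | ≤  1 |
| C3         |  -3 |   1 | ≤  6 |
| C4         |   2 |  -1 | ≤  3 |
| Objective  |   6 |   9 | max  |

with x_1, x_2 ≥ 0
Feasible point: (0, 1) satisfies every constraint, so the LP is feasible.
Direction d = (1, 3): for each constraint row a, a·d ≤ 0 —
  (-2)(1) + (-3)(3) = -11 ≤ 0
  (2)(1) + (-4)(3) = -10 ≤ 0
  (-3)(1) + (1)(3) = 0 ≤ 0
  (2)(1) + (-1)(3) = -1 ≤ 0
and d ≥ 0, so (0, 1) + t·d stays feasible for every t ≥ 0. Along this ray z = 6x_1 + 9x_2 changes by 33 per unit t, so z → +∞.

Unbounded: there is a feasible ray along which z → +∞.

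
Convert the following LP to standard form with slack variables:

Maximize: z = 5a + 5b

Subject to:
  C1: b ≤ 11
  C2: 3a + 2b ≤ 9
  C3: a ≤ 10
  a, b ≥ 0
max z = 5a + 5b

s.t.
  b + s1 = 11
  3a + 2b + s2 = 9
  a + s3 = 10
  a, b, s1, s2, s3 ≥ 0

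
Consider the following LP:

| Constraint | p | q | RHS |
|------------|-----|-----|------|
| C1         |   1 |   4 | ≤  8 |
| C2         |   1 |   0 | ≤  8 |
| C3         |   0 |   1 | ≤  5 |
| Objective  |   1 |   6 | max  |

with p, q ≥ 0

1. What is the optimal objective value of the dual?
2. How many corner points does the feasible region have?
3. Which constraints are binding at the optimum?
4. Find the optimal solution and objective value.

1. 12 (by strong duality, equal to the primal optimum)
2. 3
3. C1, p ≥ 0
4. p = 0, q = 2, z = 12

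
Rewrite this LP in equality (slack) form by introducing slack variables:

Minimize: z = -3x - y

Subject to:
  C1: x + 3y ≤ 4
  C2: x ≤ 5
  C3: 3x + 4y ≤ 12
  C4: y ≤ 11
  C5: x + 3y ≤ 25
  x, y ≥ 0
min z = -3x - y

s.t.
  x + 3y + s1 = 4
  x + s2 = 5
  3x + 4y + s3 = 12
  y + s4 = 11
  x + 3y + s5 = 25
  x, y, s1, s2, s3, s4, s5 ≥ 0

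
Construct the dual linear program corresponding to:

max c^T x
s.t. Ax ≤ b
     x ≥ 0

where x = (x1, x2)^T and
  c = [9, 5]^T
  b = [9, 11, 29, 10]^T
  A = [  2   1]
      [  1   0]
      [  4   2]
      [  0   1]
Minimize: z = 9y1 + 11y2 + 29y3 + 10y4

Subject to:
  C1: -2y1 - y2 - 4y3 ≤ -9
  C2: -y1 - 2y3 - y4 ≤ -5
  y1, y2, y3, y4 ≥ 0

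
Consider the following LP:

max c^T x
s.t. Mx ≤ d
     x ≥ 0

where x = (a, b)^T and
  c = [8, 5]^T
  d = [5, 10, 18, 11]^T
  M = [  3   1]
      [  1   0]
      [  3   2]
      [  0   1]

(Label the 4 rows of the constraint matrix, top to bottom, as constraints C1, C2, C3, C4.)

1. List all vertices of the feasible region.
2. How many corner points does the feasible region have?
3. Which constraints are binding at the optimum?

1. (0, 0), (1.667, 0), (0, 5)
2. 3
3. C1, a ≥ 0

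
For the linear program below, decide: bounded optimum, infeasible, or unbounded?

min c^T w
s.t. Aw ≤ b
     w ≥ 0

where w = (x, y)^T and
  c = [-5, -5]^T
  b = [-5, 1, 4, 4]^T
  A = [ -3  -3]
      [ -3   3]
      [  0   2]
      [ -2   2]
Feasible point: (1, 1) satisfies every constraint, so the LP is feasible.
Direction d = (1, 0): for each constraint row a, a·d ≤ 0 —
  (-3)(1) + (-3)(0) = -3 ≤ 0
  (-3)(1) + (3)(0) = -3 ≤ 0
  (0)(1) + (2)(0) = 0 ≤ 0
  (-2)(1) + (2)(0) = -2 ≤ 0
and d ≥ 0, so (1, 1) + t·d stays feasible for every t ≥ 0. Along this ray z = -5x - 5y changes by -5 per unit t, so z → −∞.

Unbounded: there is a feasible ray along which z → −∞.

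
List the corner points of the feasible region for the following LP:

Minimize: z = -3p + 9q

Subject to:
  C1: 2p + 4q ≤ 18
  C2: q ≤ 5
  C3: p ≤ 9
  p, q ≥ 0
Each vertex is the intersection of two constraint boundaries that also satisfies all remaining constraints:
  p = 0 and q = 0 → (0, 0)
  2p + 4q = 18 and p = 9 → (9, 0)
  2p + 4q = 18 and p = 0 → (0, 4.5)

Vertices: (0, 0), (9, 0), (0, 4.5)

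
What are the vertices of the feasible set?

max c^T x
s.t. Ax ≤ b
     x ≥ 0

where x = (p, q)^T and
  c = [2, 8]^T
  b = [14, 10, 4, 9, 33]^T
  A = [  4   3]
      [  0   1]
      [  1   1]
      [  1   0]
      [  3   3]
Each vertex is the intersection of two constraint boundaries that also satisfies all remaining constraints:
  p = 0 and q = 0 → (0, 0)
  4p + 3q = 14 and q = 0 → (3.5, 0)
  4p + 3q = 14 and p + q = 4 → (2, 2)
  p + q = 4 and p = 0 → (0, 4)

Vertices: (0, 0), (3.5, 0), (2, 2), (0, 4)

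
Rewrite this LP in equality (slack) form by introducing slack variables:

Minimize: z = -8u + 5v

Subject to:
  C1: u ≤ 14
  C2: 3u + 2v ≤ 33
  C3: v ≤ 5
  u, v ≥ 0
min z = -8u + 5v

s.t.
  u + s1 = 14
  3u + 2v + s2 = 33
  v + s3 = 5
  u, v, s1, s2, s3 ≥ 0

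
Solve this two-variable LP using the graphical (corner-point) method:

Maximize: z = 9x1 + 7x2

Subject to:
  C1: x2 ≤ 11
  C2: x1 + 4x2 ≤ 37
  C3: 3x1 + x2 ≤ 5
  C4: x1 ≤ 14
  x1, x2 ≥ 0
Each vertex is the intersection of two constraint boundaries that also satisfies all remaining constraints:
  x1 = 0 and x2 = 0 → (0, 0)
  3x1 + x2 = 5 and x2 = 0 → (1.667, 0)
  3x1 + x2 = 5 and x1 = 0 → (0, 5)

Evaluating z = 9x1 + 7x2 at each vertex:
  (0, 0): z = 0
  (1.667, 0): z = 15
  (0, 5): z = 35

The maximum is at (0, 5) with z = 35.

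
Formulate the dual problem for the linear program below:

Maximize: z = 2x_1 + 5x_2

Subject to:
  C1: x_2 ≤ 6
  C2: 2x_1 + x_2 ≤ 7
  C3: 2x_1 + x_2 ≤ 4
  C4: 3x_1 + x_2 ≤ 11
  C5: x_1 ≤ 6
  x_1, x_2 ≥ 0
Minimize: z = 6y1 + 7y2 + 4y3 + 11y4 + 6y5

Subject to:
  C1: -2y2 - 2y3 - 3y4 - y5 ≤ -2
  C2: -y1 - y2 - y3 - y4 ≤ -5
  y1, y2, y3, y4, y5 ≥ 0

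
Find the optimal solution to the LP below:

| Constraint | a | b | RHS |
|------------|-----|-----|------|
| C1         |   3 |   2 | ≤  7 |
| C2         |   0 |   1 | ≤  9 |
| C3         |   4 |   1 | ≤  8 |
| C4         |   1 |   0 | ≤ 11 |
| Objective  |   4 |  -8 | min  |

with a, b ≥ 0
a = 0, b = 3.5, z = -28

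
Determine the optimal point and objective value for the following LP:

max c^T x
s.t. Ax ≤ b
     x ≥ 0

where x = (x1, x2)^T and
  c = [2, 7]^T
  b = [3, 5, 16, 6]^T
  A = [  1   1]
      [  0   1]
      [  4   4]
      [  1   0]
Each vertex is the intersection of two constraint boundaries that also satisfies all remaining constraints:
  x1 = 0 and x2 = 0 → (0, 0)
  x1 + x2 = 3 and x2 = 0 → (3, 0)
  x1 + x2 = 3 and x1 = 0 → (0, 3)

Evaluating z = 2x1 + 7x2 at each vertex:
  (0, 0): z = 0
  (3, 0): z = 6
  (0, 3): z = 21

The maximum is at (0, 3) with z = 21.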